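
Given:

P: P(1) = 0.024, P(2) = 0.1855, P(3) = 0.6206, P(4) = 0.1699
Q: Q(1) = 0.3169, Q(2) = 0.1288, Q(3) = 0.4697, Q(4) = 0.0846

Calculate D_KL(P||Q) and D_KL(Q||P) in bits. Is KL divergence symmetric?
D_KL(P||Q) = 0.4286 bits, D_KL(Q||P) = 0.8381 bits. No, KL divergence is not symmetric.

D_KL(P||Q) = Σ P(x) log₂(P(x)/Q(x))

Computing term by term:
  P(1)·log₂(P(1)/Q(1)) = 0.024·log₂(0.024/0.3169) = -0.08935
  P(2)·log₂(P(2)/Q(2)) = 0.1855·log₂(0.1855/0.1288) = 0.09763
  P(3)·log₂(P(3)/Q(3)) = 0.6206·log₂(0.6206/0.4697) = 0.24943
  P(4)·log₂(P(4)/Q(4)) = 0.1699·log₂(0.1699/0.0846) = 0.17091

D_KL(P||Q) = -0.08935 + 0.09763 + 0.24943 + 0.17091 = 0.42862 ≈ 0.4286 bits

D_KL(Q||P) = Σ Q(x) log₂(Q(x)/P(x))

Computing term by term:
  Q(1)·log₂(Q(1)/P(1)) = 0.3169·log₂(0.3169/0.024) = 1.17979
  Q(2)·log₂(Q(2)/P(2)) = 0.1288·log₂(0.1288/0.1855) = -0.06779
  Q(3)·log₂(Q(3)/P(3)) = 0.4697·log₂(0.4697/0.6206) = -0.18878
  Q(4)·log₂(Q(4)/P(4)) = 0.0846·log₂(0.0846/0.1699) = -0.08510

D_KL(Q||P) = 1.17979 - 0.06779 - 0.18878 - 0.08510 = 0.83812 ≈ 0.8381 bits

These are NOT equal (difference: 0.4095 bits). KL divergence is asymmetric: D_KL(P||Q) ≠ D_KL(Q||P) in general.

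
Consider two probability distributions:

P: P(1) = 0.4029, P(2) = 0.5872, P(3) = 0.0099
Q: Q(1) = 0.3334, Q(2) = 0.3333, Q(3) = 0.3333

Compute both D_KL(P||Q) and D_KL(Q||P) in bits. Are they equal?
D_KL(P||Q) = 0.5396 bits, D_KL(Q||P) = 1.3275 bits. No, they are not equal.

D_KL(P||Q) = Σ P(x) log₂(P(x)/Q(x))

Computing term by term:
  P(1)·log₂(P(1)/Q(1)) = 0.4029·log₂(0.4029/0.3334) = 0.11006
  P(2)·log₂(P(2)/Q(2)) = 0.5872·log₂(0.5872/0.3333) = 0.47976
  P(3)·log₂(P(3)/Q(3)) = 0.0099·log₂(0.0099/0.3333) = -0.05023

D_KL(P||Q) = 0.11006 + 0.47976 - 0.05023 = 0.53959 ≈ 0.5396 bits

D_KL(Q||P) = Σ Q(x) log₂(Q(x)/P(x))

Computing term by term:
  Q(1)·log₂(Q(1)/P(1)) = 0.3334·log₂(0.3334/0.4029) = -0.09107
  Q(2)·log₂(Q(2)/P(2)) = 0.3333·log₂(0.3333/0.5872) = -0.27232
  Q(3)·log₂(Q(3)/P(3)) = 0.3333·log₂(0.3333/0.0099) = 1.69091

D_KL(Q||P) = -0.09107 - 0.27232 + 1.69091 = 1.32752 ≈ 1.3275 bits

These are NOT equal (difference: 0.7879 bits). KL divergence is asymmetric: D_KL(P||Q) ≠ D_KL(Q||P) in general.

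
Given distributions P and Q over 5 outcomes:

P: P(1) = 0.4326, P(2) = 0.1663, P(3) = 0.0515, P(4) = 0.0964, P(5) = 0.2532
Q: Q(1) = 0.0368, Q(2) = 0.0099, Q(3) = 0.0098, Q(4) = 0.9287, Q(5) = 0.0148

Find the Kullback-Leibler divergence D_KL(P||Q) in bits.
3.0604 bits

D_KL(P||Q) = Σ P(x) log₂(P(x)/Q(x))

Computing term by term:
  P(1)·log₂(P(1)/Q(1)) = 0.4326·log₂(0.4326/0.0368) = 1.53800
  P(2)·log₂(P(2)/Q(2)) = 0.1663·log₂(0.1663/0.0099) = 0.67688
  P(3)·log₂(P(3)/Q(3)) = 0.0515·log₂(0.0515/0.0098) = 0.12328
  P(4)·log₂(P(4)/Q(4)) = 0.0964·log₂(0.0964/0.9287) = -0.31505
  P(5)·log₂(P(5)/Q(5)) = 0.2532·log₂(0.2532/0.0148) = 1.03726

D_KL(P||Q) = 1.53800 + 0.67688 + 0.12328 - 0.31505 + 1.03726 = 3.06037 ≈ 3.0604 bits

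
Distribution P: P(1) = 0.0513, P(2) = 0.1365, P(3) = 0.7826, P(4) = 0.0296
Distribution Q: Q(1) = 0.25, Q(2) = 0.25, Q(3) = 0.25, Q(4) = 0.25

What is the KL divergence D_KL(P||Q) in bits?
0.9609 bits

D_KL(P||Q) = Σ P(x) log₂(P(x)/Q(x))

Computing term by term:
  P(1)·log₂(P(1)/Q(1)) = 0.0513·log₂(0.0513/0.25) = -0.11722
  P(2)·log₂(P(2)/Q(2)) = 0.1365·log₂(0.1365/0.25) = -0.11917
  P(3)·log₂(P(3)/Q(3)) = 0.7826·log₂(0.7826/0.25) = 1.28843
  P(4)·log₂(P(4)/Q(4)) = 0.0296·log₂(0.0296/0.25) = -0.09112

D_KL(P||Q) = -0.11722 - 0.11917 + 1.28843 - 0.09112 = 0.96092 ≈ 0.9609 bits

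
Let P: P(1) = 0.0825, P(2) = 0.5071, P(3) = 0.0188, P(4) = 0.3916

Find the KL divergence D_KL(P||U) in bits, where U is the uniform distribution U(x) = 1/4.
0.5688 bits

U(i) = 1/4 for all i

D_KL(P||U) = Σ P(x) log₂(P(x) / (1/4))
           = Σ P(x) log₂(P(x)) + log₂(4)
           = log₂(4) - H(P)

H(P) = -Σ P(x) log₂(P(x)):
  -P(1)·log₂(P(1)) = -(0.0825)·log₂(0.0825) = 0.29696
  -P(2)·log₂(P(2)) = -(0.5071)·log₂(0.5071) = 0.49678
  -P(3)·log₂(P(3)) = -(0.0188)·log₂(0.0188) = 0.10778
  -P(4)·log₂(P(4)) = -(0.3916)·log₂(0.3916) = 0.52966
H(P) = 0.29696 + 0.49678 + 0.10778 + 0.52966 = 1.43118 bits

log₂(4) = 2.00000 bits

D_KL(P||U) = 2.00000 - 1.43118 = 0.56882 ≈ 0.5688 bits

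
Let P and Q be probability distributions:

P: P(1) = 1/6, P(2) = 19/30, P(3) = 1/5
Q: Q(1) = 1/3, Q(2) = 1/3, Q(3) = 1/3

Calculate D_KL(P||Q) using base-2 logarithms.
0.2724 bits

D_KL(P||Q) = Σ P(x) log₂(P(x)/Q(x))

Computing term by term:
  P(1)·log₂(P(1)/Q(1)) = (1/6)·log₂((1/6)/(1/3)) = -0.16667
  P(2)·log₂(P(2)/Q(2)) = (19/30)·log₂((19/30)/(1/3)) = 0.58647
  P(3)·log₂(P(3)/Q(3)) = (1/5)·log₂((1/5)/(1/3)) = -0.14739

D_KL(P||Q) = -0.16667 + 0.58647 - 0.14739 = 0.27241 ≈ 0.2724 bits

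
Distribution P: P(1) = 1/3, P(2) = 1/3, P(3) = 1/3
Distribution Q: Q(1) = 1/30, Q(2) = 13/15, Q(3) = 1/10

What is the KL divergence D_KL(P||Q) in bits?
1.2268 bits

D_KL(P||Q) = Σ P(x) log₂(P(x)/Q(x))

Computing term by term:
  P(1)·log₂(P(1)/Q(1)) = (1/3)·log₂((1/3)/(1/30)) = 1.10731
  P(2)·log₂(P(2)/Q(2)) = (1/3)·log₂((1/3)/(13/15)) = -0.45950
  P(3)·log₂(P(3)/Q(3)) = (1/3)·log₂((1/3)/(1/10)) = 0.57899

D_KL(P||Q) = 1.10731 - 0.45950 + 0.57899 = 1.22680 ≈ 1.2268 bits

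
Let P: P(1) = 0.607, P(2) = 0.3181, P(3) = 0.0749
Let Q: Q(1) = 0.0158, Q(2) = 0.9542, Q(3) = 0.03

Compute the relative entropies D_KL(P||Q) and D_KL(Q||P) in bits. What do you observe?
D_KL(P||Q) = 2.7898 bits, D_KL(Q||P) = 1.3895 bits. The two directions give different values (D_KL(P||Q) exceeds D_KL(Q||P) by 1.4003 bits): KL divergence is asymmetric.

D_KL(P||Q) = Σ P(x) log₂(P(x)/Q(x))

Computing term by term:
  P(1)·log₂(P(1)/Q(1)) = 0.607·log₂(0.607/0.0158) = 3.19507
  P(2)·log₂(P(2)/Q(2)) = 0.3181·log₂(0.3181/0.9542) = -0.50413
  P(3)·log₂(P(3)/Q(3)) = 0.0749·log₂(0.0749/0.03) = 0.09887

D_KL(P||Q) = 3.19507 - 0.50413 + 0.09887 = 2.78981 ≈ 2.7898 bits

D_KL(Q||P) = Σ Q(x) log₂(Q(x)/P(x))

Computing term by term:
  Q(1)·log₂(Q(1)/P(1)) = 0.0158·log₂(0.0158/0.607) = -0.08317
  Q(2)·log₂(Q(2)/P(2)) = 0.9542·log₂(0.9542/0.3181) = 1.51223
  Q(3)·log₂(Q(3)/P(3)) = 0.03·log₂(0.03/0.0749) = -0.03960

D_KL(Q||P) = -0.08317 + 1.51223 - 0.03960 = 1.38946 ≈ 1.3895 bits

These are NOT equal (difference: 1.4003 bits). KL divergence is asymmetric: D_KL(P||Q) ≠ D_KL(Q||P) in general.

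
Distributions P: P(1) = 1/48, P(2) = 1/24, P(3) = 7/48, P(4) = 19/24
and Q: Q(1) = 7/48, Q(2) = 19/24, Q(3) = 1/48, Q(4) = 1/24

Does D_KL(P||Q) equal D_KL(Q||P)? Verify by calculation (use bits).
D_KL(P||Q) = 3.5369 bits, D_KL(Q||P) = 3.5369 bits. Yes — for this pair D_KL(P||Q) = D_KL(Q||P).

D_KL(P||Q) = Σ P(x) log₂(P(x)/Q(x))

Computing term by term:
  P(1)·log₂(P(1)/Q(1)) = (1/48)·log₂((1/48)/(7/48)) = -0.05849
  P(2)·log₂(P(2)/Q(2)) = (1/24)·log₂((1/24)/(19/24)) = -0.17700
  P(3)·log₂(P(3)/Q(3)) = (7/48)·log₂((7/48)/(1/48)) = 0.40941
  P(4)·log₂(P(4)/Q(4)) = (19/24)·log₂((19/24)/(1/24)) = 3.36294

D_KL(P||Q) = -0.05849 - 0.17700 + 0.40941 + 3.36294 = 3.53686 ≈ 3.5369 bits

D_KL(Q||P) = Σ Q(x) log₂(Q(x)/P(x))

Computing term by term:
  Q(1)·log₂(Q(1)/P(1)) = (7/48)·log₂((7/48)/(1/48)) = 0.40941
  Q(2)·log₂(Q(2)/P(2)) = (19/24)·log₂((19/24)/(1/24)) = 3.36294
  Q(3)·log₂(Q(3)/P(3)) = (1/48)·log₂((1/48)/(7/48)) = -0.05849
  Q(4)·log₂(Q(4)/P(4)) = (1/24)·log₂((1/24)/(19/24)) = -0.17700

D_KL(Q||P) = 0.40941 + 3.36294 - 0.05849 - 0.17700 = 3.53686 ≈ 3.5369 bits

These ARE equal here. Q is P with outcomes relabeled (Q(1) = P(3), Q(2) = P(4), Q(3) = P(1), Q(4) = P(2)) by a relabeling that is its own inverse, so the two sums contain exactly the same terms in a different order. This is a special case — KL divergence is not symmetric in general: D_KL(P||Q) ≠ D_KL(Q||P) for most P, Q.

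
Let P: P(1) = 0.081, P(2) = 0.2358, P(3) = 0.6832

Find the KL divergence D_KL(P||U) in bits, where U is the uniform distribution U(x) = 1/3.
0.4243 bits

U(i) = 1/3 for all i

D_KL(P||U) = Σ P(x) log₂(P(x) / (1/3))
           = Σ P(x) log₂(P(x)) + log₂(3)
           = log₂(3) - H(P)

H(P) = -Σ P(x) log₂(P(x)):
  -P(1)·log₂(P(1)) = -(0.081)·log₂(0.081) = 0.29370
  -P(2)·log₂(P(2)) = -(0.2358)·log₂(0.2358) = 0.49149
  -P(3)·log₂(P(3)) = -(0.6832)·log₂(0.6832) = 0.37550
H(P) = 0.29370 + 0.49149 + 0.37550 = 1.16069 bits

log₂(3) = 1.58496 bits

D_KL(P||U) = 1.58496 - 1.16069 = 0.42427 ≈ 0.4243 bits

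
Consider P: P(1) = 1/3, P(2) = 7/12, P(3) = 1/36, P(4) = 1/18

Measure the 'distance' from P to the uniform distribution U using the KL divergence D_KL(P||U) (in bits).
0.6428 bits

U(i) = 1/4 for all i

D_KL(P||U) = Σ P(x) log₂(P(x) / (1/4))
           = Σ P(x) log₂(P(x)) + log₂(4)
           = log₂(4) - H(P)

H(P) = -Σ P(x) log₂(P(x)):
  -P(1)·log₂(P(1)) = -(1/3)·log₂(1/3) = 0.52832
  -P(2)·log₂(P(2)) = -(7/12)·log₂(7/12) = 0.45360
  -P(3)·log₂(P(3)) = -(1/36)·log₂(1/36) = 0.14361
  -P(4)·log₂(P(4)) = -(1/18)·log₂(1/18) = 0.23166
H(P) = 0.52832 + 0.45360 + 0.14361 + 0.23166 = 1.35719 bits

log₂(4) = 2.00000 bits

D_KL(P||U) = 2.00000 - 1.35719 = 0.64281 ≈ 0.6428 bits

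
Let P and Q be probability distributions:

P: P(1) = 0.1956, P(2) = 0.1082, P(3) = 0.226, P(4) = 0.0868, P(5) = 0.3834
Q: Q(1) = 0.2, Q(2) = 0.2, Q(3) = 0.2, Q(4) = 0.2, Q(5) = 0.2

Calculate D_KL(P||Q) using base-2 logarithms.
0.1931 bits

D_KL(P||Q) = Σ P(x) log₂(P(x)/Q(x))

Computing term by term:
  P(1)·log₂(P(1)/Q(1)) = 0.1956·log₂(0.1956/0.2) = -0.00628
  P(2)·log₂(P(2)/Q(2)) = 0.1082·log₂(0.1082/0.2) = -0.09590
  P(3)·log₂(P(3)/Q(3)) = 0.226·log₂(0.226/0.2) = 0.03985
  P(4)·log₂(P(4)/Q(4)) = 0.0868·log₂(0.0868/0.2) = -0.10453
  P(5)·log₂(P(5)/Q(5)) = 0.3834·log₂(0.3834/0.2) = 0.35996

D_KL(P||Q) = -0.00628 - 0.09590 + 0.03985 - 0.10453 + 0.35996 = 0.19310 ≈ 0.1931 bits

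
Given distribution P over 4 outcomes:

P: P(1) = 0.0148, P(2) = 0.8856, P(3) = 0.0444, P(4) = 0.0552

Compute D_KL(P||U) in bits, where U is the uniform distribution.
1.3246 bits

U(i) = 1/4 for all i

D_KL(P||U) = Σ P(x) log₂(P(x) / (1/4))
           = Σ P(x) log₂(P(x)) + log₂(4)
           = log₂(4) - H(P)

H(P) = -Σ P(x) log₂(P(x)):
  -P(1)·log₂(P(1)) = -(0.0148)·log₂(0.0148) = 0.08996
  -P(2)·log₂(P(2)) = -(0.8856)·log₂(0.8856) = 0.15522
  -P(3)·log₂(P(3)) = -(0.0444)·log₂(0.0444) = 0.19950
  -P(4)·log₂(P(4)) = -(0.0552)·log₂(0.0552) = 0.23069
H(P) = 0.08996 + 0.15522 + 0.19950 + 0.23069 = 0.67537 bits

log₂(4) = 2.00000 bits

D_KL(P||U) = 2.00000 - 0.67537 = 1.32463 ≈ 1.3246 bits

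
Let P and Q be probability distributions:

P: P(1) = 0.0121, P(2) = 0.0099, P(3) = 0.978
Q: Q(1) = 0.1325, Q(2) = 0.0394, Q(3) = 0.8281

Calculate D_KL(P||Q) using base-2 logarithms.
0.1732 bits

D_KL(P||Q) = Σ P(x) log₂(P(x)/Q(x))

Computing term by term:
  P(1)·log₂(P(1)/Q(1)) = 0.0121·log₂(0.0121/0.1325) = -0.04178
  P(2)·log₂(P(2)/Q(2)) = 0.0099·log₂(0.0099/0.0394) = -0.01973
  P(3)·log₂(P(3)/Q(3)) = 0.978·log₂(0.978/0.8281) = 0.23475

D_KL(P||Q) = -0.04178 - 0.01973 + 0.23475 = 0.17324 ≈ 0.1732 bits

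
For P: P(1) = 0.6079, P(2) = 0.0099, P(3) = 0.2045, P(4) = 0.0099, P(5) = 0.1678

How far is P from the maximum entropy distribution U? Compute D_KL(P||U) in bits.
0.8532 bits

U(i) = 1/5 for all i

D_KL(P||U) = Σ P(x) log₂(P(x) / (1/5))
           = Σ P(x) log₂(P(x)) + log₂(5)
           = log₂(5) - H(P)

H(P) = -Σ P(x) log₂(P(x)):
  -P(1)·log₂(P(1)) = -(0.6079)·log₂(0.6079) = 0.43653
  -P(2)·log₂(P(2)) = -(0.0099)·log₂(0.0099) = 0.06592
  -P(3)·log₂(P(3)) = -(0.2045)·log₂(0.2045) = 0.46827
  -P(4)·log₂(P(4)) = -(0.0099)·log₂(0.0099) = 0.06592
  -P(5)·log₂(P(5)) = -(0.1678)·log₂(0.1678) = 0.43212
H(P) = 0.43653 + 0.06592 + 0.46827 + 0.06592 + 0.43212 = 1.46876 bits

log₂(5) = 2.32193 bits

D_KL(P||U) = 2.32193 - 1.46876 = 0.85317 ≈ 0.8532 bits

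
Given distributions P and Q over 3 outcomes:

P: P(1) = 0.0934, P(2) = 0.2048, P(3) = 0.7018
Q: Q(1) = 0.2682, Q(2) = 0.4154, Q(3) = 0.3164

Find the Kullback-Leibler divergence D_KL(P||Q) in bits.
0.4555 bits

D_KL(P||Q) = Σ P(x) log₂(P(x)/Q(x))

Computing term by term:
  P(1)·log₂(P(1)/Q(1)) = 0.0934·log₂(0.0934/0.2682) = -0.14214
  P(2)·log₂(P(2)/Q(2)) = 0.2048·log₂(0.2048/0.4154) = -0.20895
  P(3)·log₂(P(3)/Q(3)) = 0.7018·log₂(0.7018/0.3164) = 0.80659

D_KL(P||Q) = -0.14214 - 0.20895 + 0.80659 = 0.45550 ≈ 0.4555 bits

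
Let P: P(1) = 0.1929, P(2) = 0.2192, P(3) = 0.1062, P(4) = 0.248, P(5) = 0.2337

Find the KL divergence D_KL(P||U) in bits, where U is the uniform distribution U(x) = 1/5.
0.0514 bits

U(i) = 1/5 for all i

D_KL(P||U) = Σ P(x) log₂(P(x) / (1/5))
           = Σ P(x) log₂(P(x)) + log₂(5)
           = log₂(5) - H(P)

H(P) = -Σ P(x) log₂(P(x)):
  -P(1)·log₂(P(1)) = -(0.1929)·log₂(0.1929) = 0.45796
  -P(2)·log₂(P(2)) = -(0.2192)·log₂(0.2192) = 0.47998
  -P(3)·log₂(P(3)) = -(0.1062)·log₂(0.1062) = 0.34357
  -P(4)·log₂(P(4)) = -(0.248)·log₂(0.248) = 0.49887
  -P(5)·log₂(P(5)) = -(0.2337)·log₂(0.2337) = 0.49013
H(P) = 0.45796 + 0.47998 + 0.34357 + 0.49887 + 0.49013 = 2.27051 bits

log₂(5) = 2.32193 bits

D_KL(P||U) = 2.32193 - 2.27051 = 0.05142 ≈ 0.0514 bits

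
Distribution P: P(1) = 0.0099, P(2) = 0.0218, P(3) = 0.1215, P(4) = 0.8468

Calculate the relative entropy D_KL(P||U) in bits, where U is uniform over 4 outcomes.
1.2411 bits

U(i) = 1/4 for all i

D_KL(P||U) = Σ P(x) log₂(P(x) / (1/4))
           = Σ P(x) log₂(P(x)) + log₂(4)
           = log₂(4) - H(P)

H(P) = -Σ P(x) log₂(P(x)):
  -P(1)·log₂(P(1)) = -(0.0099)·log₂(0.0099) = 0.06592
  -P(2)·log₂(P(2)) = -(0.0218)·log₂(0.0218) = 0.12033
  -P(3)·log₂(P(3)) = -(0.1215)·log₂(0.1215) = 0.36948
  -P(4)·log₂(P(4)) = -(0.8468)·log₂(0.8468) = 0.20315
H(P) = 0.06592 + 0.12033 + 0.36948 + 0.20315 = 0.75888 bits

log₂(4) = 2.00000 bits

D_KL(P||U) = 2.00000 - 0.75888 = 1.24112 ≈ 1.2411 bits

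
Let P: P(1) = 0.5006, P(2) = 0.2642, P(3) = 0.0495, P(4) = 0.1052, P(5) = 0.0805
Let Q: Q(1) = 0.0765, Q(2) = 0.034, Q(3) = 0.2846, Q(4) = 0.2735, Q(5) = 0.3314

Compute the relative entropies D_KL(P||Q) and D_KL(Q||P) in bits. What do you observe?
D_KL(P||Q) = 1.7039 bits, D_KL(Q||P) = 1.4638 bits. The two directions give different values (D_KL(P||Q) exceeds D_KL(Q||P) by 0.2401 bits): KL divergence is asymmetric.

D_KL(P||Q) = Σ P(x) log₂(P(x)/Q(x))

Computing term by term:
  P(1)·log₂(P(1)/Q(1)) = 0.5006·log₂(0.5006/0.0765) = 1.35669
  P(2)·log₂(P(2)/Q(2)) = 0.2642·log₂(0.2642/0.034) = 0.78151
  P(3)·log₂(P(3)/Q(3)) = 0.0495·log₂(0.0495/0.2846) = -0.12491
  P(4)·log₂(P(4)/Q(4)) = 0.1052·log₂(0.1052/0.2735) = -0.14501
  P(5)·log₂(P(5)/Q(5)) = 0.0805·log₂(0.0805/0.3314) = -0.16434

D_KL(P||Q) = 1.35669 + 0.78151 - 0.12491 - 0.14501 - 0.16434 = 1.70394 ≈ 1.7039 bits

D_KL(Q||P) = Σ Q(x) log₂(Q(x)/P(x))

Computing term by term:
  Q(1)·log₂(Q(1)/P(1)) = 0.0765·log₂(0.0765/0.5006) = -0.20732
  Q(2)·log₂(Q(2)/P(2)) = 0.034·log₂(0.034/0.2642) = -0.10057
  Q(3)·log₂(Q(3)/P(3)) = 0.2846·log₂(0.2846/0.0495) = 0.71817
  Q(4)·log₂(Q(4)/P(4)) = 0.2735·log₂(0.2735/0.1052) = 0.37699
  Q(5)·log₂(Q(5)/P(5)) = 0.3314·log₂(0.3314/0.0805) = 0.67656

D_KL(Q||P) = -0.20732 - 0.10057 + 0.71817 + 0.37699 + 0.67656 = 1.46383 ≈ 1.4638 bits

These are NOT equal (difference: 0.2401 bits). KL divergence is asymmetric: D_KL(P||Q) ≠ D_KL(Q||P) in general.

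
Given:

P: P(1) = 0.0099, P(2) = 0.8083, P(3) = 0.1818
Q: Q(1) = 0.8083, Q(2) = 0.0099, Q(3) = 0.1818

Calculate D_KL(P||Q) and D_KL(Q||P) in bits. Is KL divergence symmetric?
D_KL(P||Q) = 5.0709 bits, D_KL(Q||P) = 5.0709 bits. The two values coincide for this particular pair, but no — KL divergence is not symmetric in general.

D_KL(P||Q) = Σ P(x) log₂(P(x)/Q(x))

Computing term by term:
  P(1)·log₂(P(1)/Q(1)) = 0.0099·log₂(0.0099/0.8083) = -0.06288
  P(2)·log₂(P(2)/Q(2)) = 0.8083·log₂(0.8083/0.0099) = 5.13377
  P(3)·log₂(P(3)/Q(3)) = 0.1818·log₂(0.1818/0.1818) = 0.00000

D_KL(P||Q) = -0.06288 + 5.13377 + 0.00000 = 5.07089 ≈ 5.0709 bits

D_KL(Q||P) = Σ Q(x) log₂(Q(x)/P(x))

Computing term by term:
  Q(1)·log₂(Q(1)/P(1)) = 0.8083·log₂(0.8083/0.0099) = 5.13377
  Q(2)·log₂(Q(2)/P(2)) = 0.0099·log₂(0.0099/0.8083) = -0.06288
  Q(3)·log₂(Q(3)/P(3)) = 0.1818·log₂(0.1818/0.1818) = 0.00000

D_KL(Q||P) = 5.13377 - 0.06288 + 0.00000 = 5.07089 ≈ 5.0709 bits

These ARE equal here. Q is P with outcomes relabeled (Q(1) = P(2), Q(2) = P(1)) by a relabeling that is its own inverse, so the two sums contain exactly the same terms in a different order. This is a special case — KL divergence is not symmetric in general: D_KL(P||Q) ≠ D_KL(Q||P) for most P, Q.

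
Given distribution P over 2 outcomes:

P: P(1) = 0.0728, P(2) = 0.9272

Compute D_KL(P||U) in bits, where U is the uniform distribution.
0.6237 bits

U(i) = 1/2 for all i

D_KL(P||U) = Σ P(x) log₂(P(x) / (1/2))
           = Σ P(x) log₂(P(x)) + log₂(2)
           = log₂(2) - H(P)

H(P) = -Σ P(x) log₂(P(x)):
  -P(1)·log₂(P(1)) = -(0.0728)·log₂(0.0728) = 0.27518
  -P(2)·log₂(P(2)) = -(0.9272)·log₂(0.9272) = 0.10111
H(P) = 0.27518 + 0.10111 = 0.37629 bits

log₂(2) = 1.00000 bits

D_KL(P||U) = 1.00000 - 0.37629 = 0.62371 ≈ 0.6237 bits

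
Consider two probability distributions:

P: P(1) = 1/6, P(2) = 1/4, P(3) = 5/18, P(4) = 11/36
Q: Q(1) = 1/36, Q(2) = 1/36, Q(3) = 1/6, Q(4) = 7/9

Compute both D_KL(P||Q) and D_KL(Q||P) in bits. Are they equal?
D_KL(P||Q) = 1.0162 bits, D_KL(Q||P) = 0.7657 bits. No, they are not equal.

D_KL(P||Q) = Σ P(x) log₂(P(x)/Q(x))

Computing term by term:
  P(1)·log₂(P(1)/Q(1)) = (1/6)·log₂((1/6)/(1/36)) = 0.43083
  P(2)·log₂(P(2)/Q(2)) = (1/4)·log₂((1/4)/(1/36)) = 0.79248
  P(3)·log₂(P(3)/Q(3)) = (5/18)·log₂((5/18)/(1/6)) = 0.20471
  P(4)·log₂(P(4)/Q(4)) = (11/36)·log₂((11/36)/(7/9)) = -0.41187

D_KL(P||Q) = 0.43083 + 0.79248 + 0.20471 - 0.41187 = 1.01615 ≈ 1.0162 bits

D_KL(Q||P) = Σ Q(x) log₂(Q(x)/P(x))

Computing term by term:
  Q(1)·log₂(Q(1)/P(1)) = (1/36)·log₂((1/36)/(1/6)) = -0.07180
  Q(2)·log₂(Q(2)/P(2)) = (1/36)·log₂((1/36)/(1/4)) = -0.08805
  Q(3)·log₂(Q(3)/P(3)) = (1/6)·log₂((1/6)/(5/18)) = -0.12283
  Q(4)·log₂(Q(4)/P(4)) = (7/9)·log₂((7/9)/(11/36)) = 1.04838

D_KL(Q||P) = -0.07180 - 0.08805 - 0.12283 + 1.04838 = 0.76570 ≈ 0.7657 bits

These are NOT equal (difference: 0.2505 bits). KL divergence is asymmetric: D_KL(P||Q) ≠ D_KL(Q||P) in general.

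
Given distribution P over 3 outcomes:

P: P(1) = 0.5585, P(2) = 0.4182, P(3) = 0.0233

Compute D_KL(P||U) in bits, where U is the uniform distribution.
0.4633 bits

U(i) = 1/3 for all i

D_KL(P||U) = Σ P(x) log₂(P(x) / (1/3))
           = Σ P(x) log₂(P(x)) + log₂(3)
           = log₂(3) - H(P)

H(P) = -Σ P(x) log₂(P(x)):
  -P(1)·log₂(P(1)) = -(0.5585)·log₂(0.5585) = 0.46935
  -P(2)·log₂(P(2)) = -(0.4182)·log₂(0.4182) = 0.52598
  -P(3)·log₂(P(3)) = -(0.0233)·log₂(0.0233) = 0.12637
H(P) = 0.46935 + 0.52598 + 0.12637 = 1.12170 bits

log₂(3) = 1.58496 bits

D_KL(P||U) = 1.58496 - 1.12170 = 0.46326 ≈ 0.4633 bits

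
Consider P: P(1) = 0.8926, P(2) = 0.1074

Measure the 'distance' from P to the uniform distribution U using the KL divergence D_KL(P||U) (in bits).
0.5080 bits

U(i) = 1/2 for all i

D_KL(P||U) = Σ P(x) log₂(P(x) / (1/2))
           = Σ P(x) log₂(P(x)) + log₂(2)
           = log₂(2) - H(P)

H(P) = -Σ P(x) log₂(P(x)):
  -P(1)·log₂(P(1)) = -(0.8926)·log₂(0.8926) = 0.14631
  -P(2)·log₂(P(2)) = -(0.1074)·log₂(0.1074) = 0.34571
H(P) = 0.14631 + 0.34571 = 0.49202 bits

log₂(2) = 1.00000 bits

D_KL(P||U) = 1.00000 - 0.49202 = 0.50798 ≈ 0.5080 bits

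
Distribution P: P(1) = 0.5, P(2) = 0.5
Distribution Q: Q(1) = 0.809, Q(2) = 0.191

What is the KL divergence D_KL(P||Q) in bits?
0.3471 bits

D_KL(P||Q) = Σ P(x) log₂(P(x)/Q(x))

Computing term by term:
  P(1)·log₂(P(1)/Q(1)) = 0.5·log₂(0.5/0.809) = -0.34711
  P(2)·log₂(P(2)/Q(2)) = 0.5·log₂(0.5/0.191) = 0.69418

D_KL(P||Q) = -0.34711 + 0.69418 = 0.34707 ≈ 0.3471 bits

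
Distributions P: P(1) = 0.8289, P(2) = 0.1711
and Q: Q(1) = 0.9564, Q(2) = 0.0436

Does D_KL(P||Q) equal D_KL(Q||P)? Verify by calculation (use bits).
D_KL(P||Q) = 0.1664 bits, D_KL(Q||P) = 0.1114 bits. No — D_KL(P||Q) ≠ D_KL(Q||P) for this pair.

D_KL(P||Q) = Σ P(x) log₂(P(x)/Q(x))

Computing term by term:
  P(1)·log₂(P(1)/Q(1)) = 0.8289·log₂(0.8289/0.9564) = -0.17110
  P(2)·log₂(P(2)/Q(2)) = 0.1711·log₂(0.1711/0.0436) = 0.33748

D_KL(P||Q) = -0.17110 + 0.33748 = 0.16638 ≈ 0.1664 bits

D_KL(Q||P) = Σ Q(x) log₂(Q(x)/P(x))

Computing term by term:
  Q(1)·log₂(Q(1)/P(1)) = 0.9564·log₂(0.9564/0.8289) = 0.19742
  Q(2)·log₂(Q(2)/P(2)) = 0.0436·log₂(0.0436/0.1711) = -0.08600

D_KL(Q||P) = 0.19742 - 0.08600 = 0.11142 ≈ 0.1114 bits

These are NOT equal (difference: 0.0550 bits). KL divergence is asymmetric: D_KL(P||Q) ≠ D_KL(Q||P) in general.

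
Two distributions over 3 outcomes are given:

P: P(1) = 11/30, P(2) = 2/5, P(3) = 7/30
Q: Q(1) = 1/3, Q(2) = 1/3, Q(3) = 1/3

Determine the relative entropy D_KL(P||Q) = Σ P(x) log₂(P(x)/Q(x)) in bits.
0.0356 bits

D_KL(P||Q) = Σ P(x) log₂(P(x)/Q(x))

Computing term by term:
  P(1)·log₂(P(1)/Q(1)) = (11/30)·log₂((11/30)/(1/3)) = 0.05042
  P(2)·log₂(P(2)/Q(2)) = (2/5)·log₂((2/5)/(1/3)) = 0.10521
  P(3)·log₂(P(3)/Q(3)) = (7/30)·log₂((7/30)/(1/3)) = -0.12007

D_KL(P||Q) = 0.05042 + 0.10521 - 0.12007 = 0.03556 ≈ 0.0356 bits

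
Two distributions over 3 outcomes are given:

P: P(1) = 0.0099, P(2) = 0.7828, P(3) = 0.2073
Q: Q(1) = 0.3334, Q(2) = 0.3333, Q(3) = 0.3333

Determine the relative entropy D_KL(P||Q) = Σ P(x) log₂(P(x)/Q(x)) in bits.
0.7720 bits

D_KL(P||Q) = Σ P(x) log₂(P(x)/Q(x))

Computing term by term:
  P(1)·log₂(P(1)/Q(1)) = 0.0099·log₂(0.0099/0.3334) = -0.05023
  P(2)·log₂(P(2)/Q(2)) = 0.7828·log₂(0.7828/0.3333) = 0.96427
  P(3)·log₂(P(3)/Q(3)) = 0.2073·log₂(0.2073/0.3333) = -0.14202

D_KL(P||Q) = -0.05023 + 0.96427 - 0.14202 = 0.77202 ≈ 0.7720 bits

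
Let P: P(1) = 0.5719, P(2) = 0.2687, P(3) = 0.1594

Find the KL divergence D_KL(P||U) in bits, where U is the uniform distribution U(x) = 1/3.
0.1922 bits

U(i) = 1/3 for all i

D_KL(P||U) = Σ P(x) log₂(P(x) / (1/3))
           = Σ P(x) log₂(P(x)) + log₂(3)
           = log₂(3) - H(P)

H(P) = -Σ P(x) log₂(P(x)):
  -P(1)·log₂(P(1)) = -(0.5719)·log₂(0.5719) = 0.46105
  -P(2)·log₂(P(2)) = -(0.2687)·log₂(0.2687) = 0.50944
  -P(3)·log₂(P(3)) = -(0.1594)·log₂(0.1594) = 0.42229
H(P) = 0.46105 + 0.50944 + 0.42229 = 1.39278 bits

log₂(3) = 1.58496 bits

D_KL(P||U) = 1.58496 - 1.39278 = 0.19218 ≈ 0.1922 bits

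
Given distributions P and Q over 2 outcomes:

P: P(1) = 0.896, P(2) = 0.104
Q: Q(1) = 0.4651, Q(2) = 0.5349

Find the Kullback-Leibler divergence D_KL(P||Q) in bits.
0.6019 bits

D_KL(P||Q) = Σ P(x) log₂(P(x)/Q(x))

Computing term by term:
  P(1)·log₂(P(1)/Q(1)) = 0.896·log₂(0.896/0.4651) = 0.84758
  P(2)·log₂(P(2)/Q(2)) = 0.104·log₂(0.104/0.5349) = -0.24572

D_KL(P||Q) = 0.84758 - 0.24572 = 0.60186 ≈ 0.6019 bits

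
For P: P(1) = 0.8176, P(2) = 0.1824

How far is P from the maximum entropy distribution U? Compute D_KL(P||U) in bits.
0.3147 bits

U(i) = 1/2 for all i

D_KL(P||U) = Σ P(x) log₂(P(x) / (1/2))
           = Σ P(x) log₂(P(x)) + log₂(2)
           = log₂(2) - H(P)

H(P) = -Σ P(x) log₂(P(x)):
  -P(1)·log₂(P(1)) = -(0.8176)·log₂(0.8176) = 0.23754
  -P(2)·log₂(P(2)) = -(0.1824)·log₂(0.1824) = 0.44776
H(P) = 0.23754 + 0.44776 = 0.68530 bits

log₂(2) = 1.00000 bits

D_KL(P||U) = 1.00000 - 0.68530 = 0.31470 ≈ 0.3147 bits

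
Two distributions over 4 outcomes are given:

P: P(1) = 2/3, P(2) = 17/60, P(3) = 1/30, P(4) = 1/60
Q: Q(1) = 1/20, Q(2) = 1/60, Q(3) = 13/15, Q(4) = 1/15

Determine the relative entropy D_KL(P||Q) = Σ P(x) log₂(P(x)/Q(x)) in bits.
3.4594 bits

D_KL(P||Q) = Σ P(x) log₂(P(x)/Q(x))

Computing term by term:
  P(1)·log₂(P(1)/Q(1)) = (2/3)·log₂((2/3)/(1/20)) = 2.49131
  P(2)·log₂(P(2)/Q(2)) = (17/60)·log₂((17/60)/(1/60)) = 1.15811
  P(3)·log₂(P(3)/Q(3)) = (1/30)·log₂((1/30)/(13/15)) = -0.15668
  P(4)·log₂(P(4)/Q(4)) = (1/60)·log₂((1/60)/(1/15)) = -0.03333

D_KL(P||Q) = 2.49131 + 1.15811 - 0.15668 - 0.03333 = 3.45941 ≈ 3.4594 bits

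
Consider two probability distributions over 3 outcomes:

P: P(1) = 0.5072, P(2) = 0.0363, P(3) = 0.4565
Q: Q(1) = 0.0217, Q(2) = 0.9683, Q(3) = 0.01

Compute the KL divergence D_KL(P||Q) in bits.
4.6506 bits

D_KL(P||Q) = Σ P(x) log₂(P(x)/Q(x))

Computing term by term:
  P(1)·log₂(P(1)/Q(1)) = 0.5072·log₂(0.5072/0.0217) = 2.30613
  P(2)·log₂(P(2)/Q(2)) = 0.0363·log₂(0.0363/0.9683) = -0.17197
  P(3)·log₂(P(3)/Q(3)) = 0.4565·log₂(0.4565/0.01) = 2.51648

D_KL(P||Q) = 2.30613 - 0.17197 + 2.51648 = 4.65064 ≈ 4.6506 bits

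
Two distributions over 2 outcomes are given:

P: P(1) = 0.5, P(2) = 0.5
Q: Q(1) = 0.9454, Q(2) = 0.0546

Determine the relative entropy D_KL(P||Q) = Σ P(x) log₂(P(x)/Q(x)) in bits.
1.1380 bits

D_KL(P||Q) = Σ P(x) log₂(P(x)/Q(x))

Computing term by term:
  P(1)·log₂(P(1)/Q(1)) = 0.5·log₂(0.5/0.9454) = -0.45950
  P(2)·log₂(P(2)/Q(2)) = 0.5·log₂(0.5/0.0546) = 1.59748

D_KL(P||Q) = -0.45950 + 1.59748 = 1.13798 ≈ 1.1380 bits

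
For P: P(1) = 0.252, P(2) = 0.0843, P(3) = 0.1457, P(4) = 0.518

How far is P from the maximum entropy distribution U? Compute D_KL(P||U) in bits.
0.3016 bits

U(i) = 1/4 for all i

D_KL(P||U) = Σ P(x) log₂(P(x) / (1/4))
           = Σ P(x) log₂(P(x)) + log₂(4)
           = log₂(4) - H(P)

H(P) = -Σ P(x) log₂(P(x)):
  -P(1)·log₂(P(1)) = -(0.252)·log₂(0.252) = 0.50110
  -P(2)·log₂(P(2)) = -(0.0843)·log₂(0.0843) = 0.30081
  -P(3)·log₂(P(3)) = -(0.1457)·log₂(0.1457) = 0.40489
  -P(4)·log₂(P(4)) = -(0.518)·log₂(0.518) = 0.49157
H(P) = 0.50110 + 0.30081 + 0.40489 + 0.49157 = 1.69837 bits

log₂(4) = 2.00000 bits

D_KL(P||U) = 2.00000 - 1.69837 = 0.30163 ≈ 0.3016 bits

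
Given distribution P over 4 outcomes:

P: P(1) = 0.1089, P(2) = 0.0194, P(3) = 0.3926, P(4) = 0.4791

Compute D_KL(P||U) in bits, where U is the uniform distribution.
0.5031 bits

U(i) = 1/4 for all i

D_KL(P||U) = Σ P(x) log₂(P(x) / (1/4))
           = Σ P(x) log₂(P(x)) + log₂(4)
           = log₂(4) - H(P)

H(P) = -Σ P(x) log₂(P(x)):
  -P(1)·log₂(P(1)) = -(0.1089)·log₂(0.1089) = 0.34836
  -P(2)·log₂(P(2)) = -(0.0194)·log₂(0.0194) = 0.11034
  -P(3)·log₂(P(3)) = -(0.3926)·log₂(0.3926) = 0.52957
  -P(4)·log₂(P(4)) = -(0.4791)·log₂(0.4791) = 0.50861
H(P) = 0.34836 + 0.11034 + 0.52957 + 0.50861 = 1.49688 bits

log₂(4) = 2.00000 bits

D_KL(P||U) = 2.00000 - 1.49688 = 0.50312 ≈ 0.5031 bits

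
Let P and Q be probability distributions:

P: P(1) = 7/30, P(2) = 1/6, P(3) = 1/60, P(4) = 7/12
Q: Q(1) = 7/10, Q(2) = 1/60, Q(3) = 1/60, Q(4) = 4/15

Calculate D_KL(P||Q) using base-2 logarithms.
0.8426 bits

D_KL(P||Q) = Σ P(x) log₂(P(x)/Q(x))

Computing term by term:
  P(1)·log₂(P(1)/Q(1)) = (7/30)·log₂((7/30)/(7/10)) = -0.36982
  P(2)·log₂(P(2)/Q(2)) = (1/6)·log₂((1/6)/(1/60)) = 0.55365
  P(3)·log₂(P(3)/Q(3)) = (1/60)·log₂((1/60)/(1/60)) = 0.00000
  P(4)·log₂(P(4)/Q(4)) = (7/12)·log₂((7/12)/(4/15)) = 0.65875

D_KL(P||Q) = -0.36982 + 0.55365 + 0.00000 + 0.65875 = 0.84258 ≈ 0.8426 bits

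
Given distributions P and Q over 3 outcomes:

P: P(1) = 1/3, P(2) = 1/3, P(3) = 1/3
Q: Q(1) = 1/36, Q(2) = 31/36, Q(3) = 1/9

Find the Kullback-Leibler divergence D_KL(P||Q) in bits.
1.2669 bits

D_KL(P||Q) = Σ P(x) log₂(P(x)/Q(x))

Computing term by term:
  P(1)·log₂(P(1)/Q(1)) = (1/3)·log₂((1/3)/(1/36)) = 1.19499
  P(2)·log₂(P(2)/Q(2)) = (1/3)·log₂((1/3)/(31/36)) = -0.45641
  P(3)·log₂(P(3)/Q(3)) = (1/3)·log₂((1/3)/(1/9)) = 0.52832

D_KL(P||Q) = 1.19499 - 0.45641 + 0.52832 = 1.26690 ≈ 1.2669 bits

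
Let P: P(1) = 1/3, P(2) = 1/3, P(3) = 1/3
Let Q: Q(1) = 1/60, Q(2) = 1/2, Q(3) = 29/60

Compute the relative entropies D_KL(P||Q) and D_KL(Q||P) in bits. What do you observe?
D_KL(P||Q) = 1.0670 bits, D_KL(Q||P) = 0.4795 bits. The two directions give different values (D_KL(P||Q) exceeds D_KL(Q||P) by 0.5875 bits): KL divergence is asymmetric.

D_KL(P||Q) = Σ P(x) log₂(P(x)/Q(x))

Computing term by term:
  P(1)·log₂(P(1)/Q(1)) = (1/3)·log₂((1/3)/(1/60)) = 1.44064
  P(2)·log₂(P(2)/Q(2)) = (1/3)·log₂((1/3)/(1/2)) = -0.19499
  P(3)·log₂(P(3)/Q(3)) = (1/3)·log₂((1/3)/(29/60)) = -0.17868

D_KL(P||Q) = 1.44064 - 0.19499 - 0.17868 = 1.06697 ≈ 1.0670 bits

D_KL(Q||P) = Σ Q(x) log₂(Q(x)/P(x))

Computing term by term:
  Q(1)·log₂(Q(1)/P(1)) = (1/60)·log₂((1/60)/(1/3)) = -0.07203
  Q(2)·log₂(Q(2)/P(2)) = (1/2)·log₂((1/2)/(1/3)) = 0.29248
  Q(3)·log₂(Q(3)/P(3)) = (29/60)·log₂((29/60)/(1/3)) = 0.25909

D_KL(Q||P) = -0.07203 + 0.29248 + 0.25909 = 0.47954 ≈ 0.4795 bits

These are NOT equal (difference: 0.5875 bits). KL divergence is asymmetric: D_KL(P||Q) ≠ D_KL(Q||P) in general.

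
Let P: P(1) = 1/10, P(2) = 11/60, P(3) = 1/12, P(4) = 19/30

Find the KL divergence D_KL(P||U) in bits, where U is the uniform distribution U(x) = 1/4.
0.5030 bits

U(i) = 1/4 for all i

D_KL(P||U) = Σ P(x) log₂(P(x) / (1/4))
           = Σ P(x) log₂(P(x)) + log₂(4)
           = log₂(4) - H(P)

H(P) = -Σ P(x) log₂(P(x)):
  -P(1)·log₂(P(1)) = -(1/10)·log₂(1/10) = 0.33219
  -P(2)·log₂(P(2)) = -(11/60)·log₂(11/60) = 0.44870
  -P(3)·log₂(P(3)) = -(1/12)·log₂(1/12) = 0.29875
  -P(4)·log₂(P(4)) = -(19/30)·log₂(19/30) = 0.41734
H(P) = 0.33219 + 0.44870 + 0.29875 + 0.41734 = 1.49698 bits

log₂(4) = 2.00000 bits

D_KL(P||U) = 2.00000 - 1.49698 = 0.50302 ≈ 0.5030 bits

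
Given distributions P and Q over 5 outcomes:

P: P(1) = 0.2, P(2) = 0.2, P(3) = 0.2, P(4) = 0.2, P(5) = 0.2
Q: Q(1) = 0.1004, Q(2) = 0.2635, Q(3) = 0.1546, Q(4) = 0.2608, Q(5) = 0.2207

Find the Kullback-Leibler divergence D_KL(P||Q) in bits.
0.0886 bits

D_KL(P||Q) = Σ P(x) log₂(P(x)/Q(x))

Computing term by term:
  P(1)·log₂(P(1)/Q(1)) = 0.2·log₂(0.2/0.1004) = 0.19885
  P(2)·log₂(P(2)/Q(2)) = 0.2·log₂(0.2/0.2635) = -0.07956
  P(3)·log₂(P(3)/Q(3)) = 0.2·log₂(0.2/0.1546) = 0.07429
  P(4)·log₂(P(4)/Q(4)) = 0.2·log₂(0.2/0.2608) = -0.07659
  P(5)·log₂(P(5)/Q(5)) = 0.2·log₂(0.2/0.2207) = -0.02842

D_KL(P||Q) = 0.19885 - 0.07956 + 0.07429 - 0.07659 - 0.02842 = 0.08857 ≈ 0.0886 bits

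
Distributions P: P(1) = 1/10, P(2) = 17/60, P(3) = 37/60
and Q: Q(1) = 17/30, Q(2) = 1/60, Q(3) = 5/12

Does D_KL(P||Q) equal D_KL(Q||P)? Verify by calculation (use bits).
D_KL(P||Q) = 1.2566 bits, D_KL(Q||P) = 1.1143 bits. No — D_KL(P||Q) ≠ D_KL(Q||P) for this pair.

D_KL(P||Q) = Σ P(x) log₂(P(x)/Q(x))

Computing term by term:
  P(1)·log₂(P(1)/Q(1)) = (1/10)·log₂((1/10)/(17/30)) = -0.25025
  P(2)·log₂(P(2)/Q(2)) = (17/60)·log₂((17/60)/(1/60)) = 1.15811
  P(3)·log₂(P(3)/Q(3)) = (37/60)·log₂((37/60)/(5/12)) = 0.34878

D_KL(P||Q) = -0.25025 + 1.15811 + 0.34878 = 1.25664 ≈ 1.2566 bits

D_KL(Q||P) = Σ Q(x) log₂(Q(x)/P(x))

Computing term by term:
  Q(1)·log₂(Q(1)/P(1)) = (17/30)·log₂((17/30)/(1/10)) = 1.41808
  Q(2)·log₂(Q(2)/P(2)) = (1/60)·log₂((1/60)/(17/60)) = -0.06812
  Q(3)·log₂(Q(3)/P(3)) = (5/12)·log₂((5/12)/(37/60)) = -0.23567

D_KL(Q||P) = 1.41808 - 0.06812 - 0.23567 = 1.11429 ≈ 1.1143 bits

These are NOT equal (difference: 0.1423 bits). KL divergence is asymmetric: D_KL(P||Q) ≠ D_KL(Q||P) in general.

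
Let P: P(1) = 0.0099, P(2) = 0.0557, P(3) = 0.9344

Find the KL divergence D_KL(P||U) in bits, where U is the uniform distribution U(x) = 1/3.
1.1955 bits

U(i) = 1/3 for all i

D_KL(P||U) = Σ P(x) log₂(P(x) / (1/3))
           = Σ P(x) log₂(P(x)) + log₂(3)
           = log₂(3) - H(P)

H(P) = -Σ P(x) log₂(P(x)):
  -P(1)·log₂(P(1)) = -(0.0099)·log₂(0.0099) = 0.06592
  -P(2)·log₂(P(2)) = -(0.0557)·log₂(0.0557) = 0.23206
  -P(3)·log₂(P(3)) = -(0.9344)·log₂(0.9344) = 0.09147
H(P) = 0.06592 + 0.23206 + 0.09147 = 0.38945 bits

log₂(3) = 1.58496 bits

D_KL(P||U) = 1.58496 - 0.38945 = 1.19551 ≈ 1.1955 bits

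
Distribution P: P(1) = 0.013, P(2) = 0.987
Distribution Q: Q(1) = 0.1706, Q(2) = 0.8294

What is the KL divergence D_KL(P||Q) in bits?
0.1994 bits

D_KL(P||Q) = Σ P(x) log₂(P(x)/Q(x))

Computing term by term:
  P(1)·log₂(P(1)/Q(1)) = 0.013·log₂(0.013/0.1706) = -0.04828
  P(2)·log₂(P(2)/Q(2)) = 0.987·log₂(0.987/0.8294) = 0.24772

D_KL(P||Q) = -0.04828 + 0.24772 = 0.19944 ≈ 0.1994 bits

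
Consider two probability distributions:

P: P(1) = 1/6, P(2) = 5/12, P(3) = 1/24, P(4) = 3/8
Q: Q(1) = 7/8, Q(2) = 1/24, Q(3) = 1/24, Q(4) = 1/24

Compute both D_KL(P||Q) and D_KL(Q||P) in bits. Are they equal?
D_KL(P||Q) = 2.1741 bits, D_KL(Q||P) = 1.8228 bits. No, they are not equal.

D_KL(P||Q) = Σ P(x) log₂(P(x)/Q(x))

Computing term by term:
  P(1)·log₂(P(1)/Q(1)) = (1/6)·log₂((1/6)/(7/8)) = -0.39872
  P(2)·log₂(P(2)/Q(2)) = (5/12)·log₂((5/12)/(1/24)) = 1.38414
  P(3)·log₂(P(3)/Q(3)) = (1/24)·log₂((1/24)/(1/24)) = 0.00000
  P(4)·log₂(P(4)/Q(4)) = (3/8)·log₂((3/8)/(1/24)) = 1.18872

D_KL(P||Q) = -0.39872 + 1.38414 + 0.00000 + 1.18872 = 2.17414 ≈ 2.1741 bits

D_KL(Q||P) = Σ Q(x) log₂(Q(x)/P(x))

Computing term by term:
  Q(1)·log₂(Q(1)/P(1)) = (7/8)·log₂((7/8)/(1/6)) = 2.09328
  Q(2)·log₂(Q(2)/P(2)) = (1/24)·log₂((1/24)/(5/12)) = -0.13841
  Q(3)·log₂(Q(3)/P(3)) = (1/24)·log₂((1/24)/(1/24)) = 0.00000
  Q(4)·log₂(Q(4)/P(4)) = (1/24)·log₂((1/24)/(3/8)) = -0.13208

D_KL(Q||P) = 2.09328 - 0.13841 + 0.00000 - 0.13208 = 1.82279 ≈ 1.8228 bits

These are NOT equal (difference: 0.3513 bits). KL divergence is asymmetric: D_KL(P||Q) ≠ D_KL(Q||P) in general.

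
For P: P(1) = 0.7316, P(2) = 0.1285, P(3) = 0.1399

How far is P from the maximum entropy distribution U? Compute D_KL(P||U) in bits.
0.4778 bits

U(i) = 1/3 for all i

D_KL(P||U) = Σ P(x) log₂(P(x) / (1/3))
           = Σ P(x) log₂(P(x)) + log₂(3)
           = log₂(3) - H(P)

H(P) = -Σ P(x) log₂(P(x)):
  -P(1)·log₂(P(1)) = -(0.7316)·log₂(0.7316) = 0.32986
  -P(2)·log₂(P(2)) = -(0.1285)·log₂(0.1285) = 0.38038
  -P(3)·log₂(P(3)) = -(0.1399)·log₂(0.1399) = 0.39697
H(P) = 0.32986 + 0.38038 + 0.39697 = 1.10721 bits

log₂(3) = 1.58496 bits

D_KL(P||U) = 1.58496 - 1.10721 = 0.47775 ≈ 0.4778 bits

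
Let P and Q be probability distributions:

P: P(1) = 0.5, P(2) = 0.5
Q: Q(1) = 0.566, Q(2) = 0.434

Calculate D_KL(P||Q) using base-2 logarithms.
0.0127 bits

D_KL(P||Q) = Σ P(x) log₂(P(x)/Q(x))

Computing term by term:
  P(1)·log₂(P(1)/Q(1)) = 0.5·log₂(0.5/0.566) = -0.08944
  P(2)·log₂(P(2)/Q(2)) = 0.5·log₂(0.5/0.434) = 0.10212

D_KL(P||Q) = -0.08944 + 0.10212 = 0.01268 ≈ 0.0127 bits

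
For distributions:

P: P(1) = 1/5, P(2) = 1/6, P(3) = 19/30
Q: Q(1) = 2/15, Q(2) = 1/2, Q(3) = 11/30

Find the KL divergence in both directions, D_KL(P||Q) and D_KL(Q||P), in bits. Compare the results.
D_KL(P||Q) = 0.3522 bits, D_KL(Q||P) = 0.4254 bits. D_KL(Q||P) is larger than D_KL(P||Q) by 0.0732 bits; the two directions differ.

D_KL(P||Q) = Σ P(x) log₂(P(x)/Q(x))

Computing term by term:
  P(1)·log₂(P(1)/Q(1)) = (1/5)·log₂((1/5)/(2/15)) = 0.11699
  P(2)·log₂(P(2)/Q(2)) = (1/6)·log₂((1/6)/(1/2)) = -0.26416
  P(3)·log₂(P(3)/Q(3)) = (19/30)·log₂((19/30)/(11/30)) = 0.49938

D_KL(P||Q) = 0.11699 - 0.26416 + 0.49938 = 0.35221 ≈ 0.3522 bits

D_KL(Q||P) = Σ Q(x) log₂(Q(x)/P(x))

Computing term by term:
  Q(1)·log₂(Q(1)/P(1)) = (2/15)·log₂((2/15)/(1/5)) = -0.07800
  Q(2)·log₂(Q(2)/P(2)) = (1/2)·log₂((1/2)/(1/6)) = 0.79248
  Q(3)·log₂(Q(3)/P(3)) = (11/30)·log₂((11/30)/(19/30)) = -0.28912

D_KL(Q||P) = -0.07800 + 0.79248 - 0.28912 = 0.42536 ≈ 0.4254 bits

These are NOT equal (difference: 0.0732 bits). KL divergence is asymmetric: D_KL(P||Q) ≠ D_KL(Q||P) in general.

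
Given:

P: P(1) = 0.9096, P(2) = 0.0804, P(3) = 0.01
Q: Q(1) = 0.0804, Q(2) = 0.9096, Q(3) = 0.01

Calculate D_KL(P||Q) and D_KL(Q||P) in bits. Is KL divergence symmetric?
D_KL(P||Q) = 2.9022 bits, D_KL(Q||P) = 2.9022 bits. The two values coincide for this particular pair, but no — KL divergence is not symmetric in general.

D_KL(P||Q) = Σ P(x) log₂(P(x)/Q(x))

Computing term by term:
  P(1)·log₂(P(1)/Q(1)) = 0.9096·log₂(0.9096/0.0804) = 3.18357
  P(2)·log₂(P(2)/Q(2)) = 0.0804·log₂(0.0804/0.9096) = -0.28140
  P(3)·log₂(P(3)/Q(3)) = 0.01·log₂(0.01/0.01) = 0.00000

D_KL(P||Q) = 3.18357 - 0.28140 + 0.00000 = 2.90217 ≈ 2.9022 bits

D_KL(Q||P) = Σ Q(x) log₂(Q(x)/P(x))

Computing term by term:
  Q(1)·log₂(Q(1)/P(1)) = 0.0804·log₂(0.0804/0.9096) = -0.28140
  Q(2)·log₂(Q(2)/P(2)) = 0.9096·log₂(0.9096/0.0804) = 3.18357
  Q(3)·log₂(Q(3)/P(3)) = 0.01·log₂(0.01/0.01) = 0.00000

D_KL(Q||P) = -0.28140 + 3.18357 + 0.00000 = 2.90217 ≈ 2.9022 bits

These ARE equal here. Q is P with outcomes relabeled (Q(1) = P(2), Q(2) = P(1)) by a relabeling that is its own inverse, so the two sums contain exactly the same terms in a different order. This is a special case — KL divergence is not symmetric in general: D_KL(P||Q) ≠ D_KL(Q||P) for most P, Q.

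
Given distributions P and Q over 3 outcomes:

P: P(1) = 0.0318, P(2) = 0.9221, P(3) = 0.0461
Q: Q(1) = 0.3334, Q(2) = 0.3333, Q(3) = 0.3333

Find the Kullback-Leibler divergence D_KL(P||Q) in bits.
1.1144 bits

D_KL(P||Q) = Σ P(x) log₂(P(x)/Q(x))

Computing term by term:
  P(1)·log₂(P(1)/Q(1)) = 0.0318·log₂(0.0318/0.3334) = -0.10781
  P(2)·log₂(P(2)/Q(2)) = 0.9221·log₂(0.9221/0.3333) = 1.35374
  P(3)·log₂(P(3)/Q(3)) = 0.0461·log₂(0.0461/0.3333) = -0.13157

D_KL(P||Q) = -0.10781 + 1.35374 - 0.13157 = 1.11436 ≈ 1.1144 bits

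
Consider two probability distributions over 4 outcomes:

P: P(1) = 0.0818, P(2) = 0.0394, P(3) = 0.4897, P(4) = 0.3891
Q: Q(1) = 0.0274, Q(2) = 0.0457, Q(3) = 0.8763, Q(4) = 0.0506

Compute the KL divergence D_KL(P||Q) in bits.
0.8546 bits

D_KL(P||Q) = Σ P(x) log₂(P(x)/Q(x))

Computing term by term:
  P(1)·log₂(P(1)/Q(1)) = 0.0818·log₂(0.0818/0.0274) = 0.12907
  P(2)·log₂(P(2)/Q(2)) = 0.0394·log₂(0.0394/0.0457) = -0.00843
  P(3)·log₂(P(3)/Q(3)) = 0.4897·log₂(0.4897/0.8763) = -0.41112
  P(4)·log₂(P(4)/Q(4)) = 0.3891·log₂(0.3891/0.0506) = 1.14509

D_KL(P||Q) = 0.12907 - 0.00843 - 0.41112 + 1.14509 = 0.85461 ≈ 0.8546 bits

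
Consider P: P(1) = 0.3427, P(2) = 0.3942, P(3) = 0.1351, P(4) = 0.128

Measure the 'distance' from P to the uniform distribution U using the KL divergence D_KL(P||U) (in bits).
0.1713 bits

U(i) = 1/4 for all i

D_KL(P||U) = Σ P(x) log₂(P(x) / (1/4))
           = Σ P(x) log₂(P(x)) + log₂(4)
           = log₂(4) - H(P)

H(P) = -Σ P(x) log₂(P(x)):
  -P(1)·log₂(P(1)) = -(0.3427)·log₂(0.3427) = 0.52947
  -P(2)·log₂(P(2)) = -(0.3942)·log₂(0.3942) = 0.52941
  -P(3)·log₂(P(3)) = -(0.1351)·log₂(0.1351) = 0.39016
  -P(4)·log₂(P(4)) = -(0.128)·log₂(0.128) = 0.37962
H(P) = 0.52947 + 0.52941 + 0.39016 + 0.37962 = 1.82866 bits

log₂(4) = 2.00000 bits

D_KL(P||U) = 2.00000 - 1.82866 = 0.17134 ≈ 0.1713 bits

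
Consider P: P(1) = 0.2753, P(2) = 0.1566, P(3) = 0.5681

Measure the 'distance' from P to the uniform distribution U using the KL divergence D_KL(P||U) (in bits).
0.1903 bits

U(i) = 1/3 for all i

D_KL(P||U) = Σ P(x) log₂(P(x) / (1/3))
           = Σ P(x) log₂(P(x)) + log₂(3)
           = log₂(3) - H(P)

H(P) = -Σ P(x) log₂(P(x)):
  -P(1)·log₂(P(1)) = -(0.2753)·log₂(0.2753) = 0.51231
  -P(2)·log₂(P(2)) = -(0.1566)·log₂(0.1566) = 0.41888
  -P(3)·log₂(P(3)) = -(0.5681)·log₂(0.5681) = 0.46345
H(P) = 0.51231 + 0.41888 + 0.46345 = 1.39464 bits

log₂(3) = 1.58496 bits

D_KL(P||U) = 1.58496 - 1.39464 = 0.19032 ≈ 0.1903 bits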